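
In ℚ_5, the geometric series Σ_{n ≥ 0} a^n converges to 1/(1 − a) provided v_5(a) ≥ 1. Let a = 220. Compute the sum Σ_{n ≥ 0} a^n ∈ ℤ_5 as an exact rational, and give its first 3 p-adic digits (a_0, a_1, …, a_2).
Σ a^n = 1/(1 − a) = -1/219;  first 3 digits = (1, 4, 4)

v_5(a) = 1 ≥ 1, so the series converges in ℤ_5 to 1/(1 − a) = 1/(1 − 220) = -1/219. Expand this rational in ℤ_5: compute digits iteratively via d_i = x_i mod 5, x_{i+1} = (x_i − d_i)/5. The first 3 digits are (1, 4, 4).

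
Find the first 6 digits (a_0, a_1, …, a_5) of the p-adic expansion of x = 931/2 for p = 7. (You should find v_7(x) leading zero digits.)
(a_0, …, a_5) = (0, 0, 6, 4, 3, 3)

v_7(931/2) = 2, so a_0 = ... = a_1 = 0. Factor out: x = 7^2 · u with u = 19/2 a unit in ℤ_7. Expand u iteratively via a_{v+i} = u_i mod 7, u_{i+1} = (u_i − a_{v+i})/7:
  u_0 = 19/2;  a_2 = 6;  u_1 = (u_0 − 6)/7 = 1/2
  u_1 = 1/2;  a_3 = 4;  u_2 = (u_1 − 4)/7 = -1/2
  u_2 = -1/2;  a_4 = 3;  u_3 = (u_2 − 3)/7 = -1/2
  u_3 = -1/2;  a_5 = 3;  u_4 = (u_3 − 3)/7 = -1/2
Digits: (0, 0, 6, 4, 3, 3).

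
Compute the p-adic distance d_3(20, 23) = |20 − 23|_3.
d_3(20, 23) = 1/3

Step 1 — x − y = 20 − 23 = -3. Step 2 — v_3(-3) = 1 (factor: -3 = −(3^1 · 1); the sign does not affect v_p). Step 3 — |x − y|_3 = 3^{-1} = 1/3.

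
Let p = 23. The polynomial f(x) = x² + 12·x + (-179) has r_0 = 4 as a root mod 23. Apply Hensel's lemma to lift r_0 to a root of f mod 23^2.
r_1 = 142 (mod 529)

Hensel: r_{i+1} = r_i − f(r_i)·(f′(r_i))^{-1} mod 23^{i+2}, f′(x) = 2x + 12. Iterate:
  r_0 = 4 (mod 23)
  r_1 = 142 (mod 529)
Final: r = 142 satisfies f(r) ≡ 0 mod 23^2.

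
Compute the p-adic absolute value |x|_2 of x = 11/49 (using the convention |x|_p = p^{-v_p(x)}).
|11/49|_2 = 1

Step 1 — compute v_2(x) by factoring powers of 2 out of the numerator and denominator: v_2(11/49) = 0. Step 2 — apply |x|_p = p^{-v_p(x)} = 2^{0} = 1.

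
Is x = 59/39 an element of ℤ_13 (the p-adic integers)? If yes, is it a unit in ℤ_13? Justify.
x ∉ ℤ_13 (v_13(x) = -1 < 0)

ℤ_13 = {x ∈ ℚ_13 : v_13(x) ≥ 0} and ℤ_13^× = {x ∈ ℤ_13 : v_13(x) = 0}. Here v_13(59/39) = v_13(num) − v_13(den) = -1; compare against these criteria.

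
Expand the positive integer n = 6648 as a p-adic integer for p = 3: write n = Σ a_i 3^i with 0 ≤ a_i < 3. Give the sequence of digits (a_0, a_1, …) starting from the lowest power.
(a_0, a_1, …) = (0, 2, 0, 0, 1, 0, 0, 0, 1)

Repeated division by 3 gives the digits low-to-high: 6648 = 2·3^1 + 1·3^4 + 1·3^8. Digit sequence: (0, 2, 0, 0, 1, 0, 0, 0, 1).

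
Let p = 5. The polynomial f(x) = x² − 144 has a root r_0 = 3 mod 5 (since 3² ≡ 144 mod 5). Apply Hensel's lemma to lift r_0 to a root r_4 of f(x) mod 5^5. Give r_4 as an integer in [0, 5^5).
r_4 = 3113 (mod 3125)

Hensel's recurrence: r_{i+1} = r_i − f(r_i)·(f′(r_i))^{-1} mod 5^{i+2}, with f′(x) = 2x. Iterate:
  r_0 = 3 (mod 5)
  r_1 = 13 (mod 25)
  r_2 = 113 (mod 125)
  r_3 = 613 (mod 625)
  r_4 = 3113 (mod 3125)
Final: r_4 = 3113, and one checks f(r_4) ≡ 0 mod 5^5.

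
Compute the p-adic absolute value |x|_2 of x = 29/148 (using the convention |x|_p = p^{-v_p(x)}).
|29/148|_2 = 4

Step 1 — compute v_2(x) by factoring powers of 2 out of the numerator and denominator: v_2(29/148) = -2. Step 2 — apply |x|_p = p^{-v_p(x)} = 2^{2} = 4.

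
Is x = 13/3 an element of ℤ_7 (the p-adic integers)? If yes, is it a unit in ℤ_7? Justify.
x ∈ ℤ_7^× (unit); v_7(x) = 0

ℤ_7 = {x ∈ ℚ_7 : v_7(x) ≥ 0} and ℤ_7^× = {x ∈ ℤ_7 : v_7(x) = 0}. Here v_7(13/3) = v_7(num) − v_7(den) = 0; compare against these criteria.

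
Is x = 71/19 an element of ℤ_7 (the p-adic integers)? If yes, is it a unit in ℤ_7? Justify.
x ∈ ℤ_7^× (unit); v_7(x) = 0

ℤ_7 = {x ∈ ℚ_7 : v_7(x) ≥ 0} and ℤ_7^× = {x ∈ ℤ_7 : v_7(x) = 0}. Here v_7(71/19) = v_7(num) − v_7(den) = 0; compare against these criteria.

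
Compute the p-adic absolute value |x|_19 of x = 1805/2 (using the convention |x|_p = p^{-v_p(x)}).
|1805/2|_19 = 1/361

Step 1 — compute v_19(x) by factoring powers of 19 out of the numerator and denominator: v_19(1805/2) = 2. Step 2 — apply |x|_p = p^{-v_p(x)} = 19^{-2} = 1/361.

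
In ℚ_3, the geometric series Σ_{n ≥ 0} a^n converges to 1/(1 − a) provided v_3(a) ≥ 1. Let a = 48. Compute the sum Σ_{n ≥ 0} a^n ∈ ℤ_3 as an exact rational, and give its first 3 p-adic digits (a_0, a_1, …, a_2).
Σ a^n = 1/(1 − a) = -1/47;  first 3 digits = (1, 1, 0)

v_3(a) = 1 ≥ 1, so the series converges in ℤ_3 to 1/(1 − a) = 1/(1 − 48) = -1/47. Expand this rational in ℤ_3: compute digits iteratively via d_i = x_i mod 3, x_{i+1} = (x_i − d_i)/3. The first 3 digits are (1, 1, 0).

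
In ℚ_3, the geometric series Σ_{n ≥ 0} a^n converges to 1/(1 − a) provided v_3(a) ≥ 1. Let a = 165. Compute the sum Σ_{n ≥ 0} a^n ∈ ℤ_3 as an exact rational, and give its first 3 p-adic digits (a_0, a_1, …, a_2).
Σ a^n = 1/(1 − a) = -1/164;  first 3 digits = (1, 1, 1)

v_3(a) = 1 ≥ 1, so the series converges in ℤ_3 to 1/(1 − a) = 1/(1 − 165) = -1/164. Expand this rational in ℤ_3: compute digits iteratively via d_i = x_i mod 3, x_{i+1} = (x_i − d_i)/3. The first 3 digits are (1, 1, 1).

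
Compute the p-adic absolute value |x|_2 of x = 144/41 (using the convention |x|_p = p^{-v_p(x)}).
|144/41|_2 = 1/16

Step 1 — compute v_2(x) by factoring powers of 2 out of the numerator and denominator: v_2(144/41) = 4. Step 2 — apply |x|_p = p^{-v_p(x)} = 2^{-4} = 1/16.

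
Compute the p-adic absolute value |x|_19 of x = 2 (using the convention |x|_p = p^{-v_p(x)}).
|2|_19 = 1

Step 1 — compute v_19(x) by factoring powers of 19 out of the numerator and denominator: v_19(2) = 0. Step 2 — apply |x|_p = p^{-v_p(x)} = 19^{0} = 1.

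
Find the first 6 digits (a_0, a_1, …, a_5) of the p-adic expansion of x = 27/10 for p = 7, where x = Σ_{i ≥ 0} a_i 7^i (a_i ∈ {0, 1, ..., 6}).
(a_0, …, a_5) = (2, 5, 0, 2, 6, 4)

v_7(27/10) = 0 (numerator and denominator both coprime to 7), so x ∈ ℤ_7^×. Compute digits iteratively via a_i = x_i mod 7, x_{i+1} = (x_i − a_i)/7, with x_0 = x:
  x_0 = 27/10;  a_0 = 2;  x_1 = (x_0 − 2)/7 = 1/10
  x_1 = 1/10;  a_1 = 5;  x_2 = (x_1 − 5)/7 = -7/10
  x_2 = -7/10;  a_2 = 0;  x_3 = (x_2 − 0)/7 = -1/10
  x_3 = -1/10;  a_3 = 2;  x_4 = (x_3 − 2)/7 = -3/10
  x_4 = -3/10;  a_4 = 6;  x_5 = (x_4 − 6)/7 = -9/10
  x_5 = -9/10;  a_5 = 4;  x_6 = (x_5 − 4)/7 = -7/10
Digits: (2, 5, 0, 2, 6, 4).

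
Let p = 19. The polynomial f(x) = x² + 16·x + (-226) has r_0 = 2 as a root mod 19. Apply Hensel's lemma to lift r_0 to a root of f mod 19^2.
r_1 = 192 (mod 361)

Hensel: r_{i+1} = r_i − f(r_i)·(f′(r_i))^{-1} mod 19^{i+2}, f′(x) = 2x + 16. Iterate:
  r_0 = 2 (mod 19)
  r_1 = 192 (mod 361)
Final: r = 192 satisfies f(r) ≡ 0 mod 19^2.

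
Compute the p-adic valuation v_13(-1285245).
v_13(-1285245) = 4

v_13(n) is the largest exponent k such that 13^k divides n. Factor out: -1285245 = -13^4 · 45. (Sign doesn't affect v_p.) So v_13(-1285245) = 4.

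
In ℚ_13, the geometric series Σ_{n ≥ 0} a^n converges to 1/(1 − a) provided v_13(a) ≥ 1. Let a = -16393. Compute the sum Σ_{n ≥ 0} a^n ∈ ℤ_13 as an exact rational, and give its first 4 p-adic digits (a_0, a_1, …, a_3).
Σ a^n = 1/(1 − a) = 1/16394;  first 4 digits = (1, 0, 7, 5)

v_13(a) = 2 ≥ 1, so the series converges in ℤ_13 to 1/(1 − a) = 1/(1 − (-16393)) = 1/16394. Expand this rational in ℤ_13: compute digits iteratively via d_i = x_i mod 13, x_{i+1} = (x_i − d_i)/13. The first 4 digits are (1, 0, 7, 5).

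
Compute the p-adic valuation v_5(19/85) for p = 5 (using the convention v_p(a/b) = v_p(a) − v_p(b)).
v_5(19/85) = -1

Factor powers of 5 from the numerator and denominator of the reduced fraction: 19 = 5^0 · 19 and 85 = 5^1 · 17. Apply v_p(a/b) = v_p(a) − v_p(b): v_5(19/85) = 0 − 1 = -1.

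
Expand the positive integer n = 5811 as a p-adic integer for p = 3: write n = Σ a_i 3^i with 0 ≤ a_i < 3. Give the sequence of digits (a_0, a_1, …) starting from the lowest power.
(a_0, a_1, …) = (0, 2, 0, 2, 2, 2, 1, 2)

Repeated division by 3 gives the digits low-to-high: 5811 = 2·3^1 + 2·3^3 + 2·3^4 + 2·3^5 + 1·3^6 + 2·3^7. Digit sequence: (0, 2, 0, 2, 2, 2, 1, 2).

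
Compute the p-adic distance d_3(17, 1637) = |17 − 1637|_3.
d_3(17, 1637) = 1/81

Step 1 — x − y = 17 − 1637 = -1620. Step 2 — v_3(-1620) = 4 (factor: -1620 = −(3^4 · 20); the sign does not affect v_p). Step 3 — |x − y|_3 = 3^{-4} = 1/81.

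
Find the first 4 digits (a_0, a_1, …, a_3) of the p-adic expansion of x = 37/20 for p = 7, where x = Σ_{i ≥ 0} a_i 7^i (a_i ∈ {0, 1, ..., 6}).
(a_0, …, a_3) = (5, 2, 0, 1)

v_7(37/20) = 0 (numerator and denominator both coprime to 7), so x ∈ ℤ_7^×. Compute digits iteratively via a_i = x_i mod 7, x_{i+1} = (x_i − a_i)/7, with x_0 = x:
  x_0 = 37/20;  a_0 = 5;  x_1 = (x_0 − 5)/7 = -9/20
  x_1 = -9/20;  a_1 = 2;  x_2 = (x_1 − 2)/7 = -7/20
  x_2 = -7/20;  a_2 = 0;  x_3 = (x_2 − 0)/7 = -1/20
  x_3 = -1/20;  a_3 = 1;  x_4 = (x_3 − 1)/7 = -3/20
Digits: (5, 2, 0, 1).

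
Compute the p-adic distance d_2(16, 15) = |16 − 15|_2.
d_2(16, 15) = 1

Step 1 — x − y = 16 − 15 = 1. Step 2 — v_2(1) = 0 (factor: 1 = (2^0 · 1); the sign does not affect v_p). Step 3 — |x − y|_2 = 2^{0} = 1.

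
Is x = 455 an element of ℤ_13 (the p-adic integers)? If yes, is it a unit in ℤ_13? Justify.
x ∈ ℤ_13 but not a unit; v_13(x) = 1 > 0

ℤ_13 = {x ∈ ℚ_13 : v_13(x) ≥ 0} and ℤ_13^× = {x ∈ ℤ_13 : v_13(x) = 0}. Here v_13(455) = v_13(num) − v_13(den) = 1; compare against these criteria.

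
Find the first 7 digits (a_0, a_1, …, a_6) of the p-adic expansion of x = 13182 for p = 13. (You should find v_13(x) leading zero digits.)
(a_0, …, a_6) = (0, 0, 0, 6, 0, 0, 0)

v_13(13182) = 3, so a_0 = ... = a_2 = 0. Factor out: x = 13^3 · u with u = 6 a unit in ℤ_13. Expand u iteratively via a_{v+i} = u_i mod 13, u_{i+1} = (u_i − a_{v+i})/13:
  u_0 = 6;  a_3 = 6;  u_1 = (u_0 − 6)/13 = 0
  u_1 = 0;  a_4 = 0;  u_2 = (u_1 − 0)/13 = 0
  u_2 = 0;  a_5 = 0;  u_3 = (u_2 − 0)/13 = 0
  u_3 = 0;  a_6 = 0;  u_4 = (u_3 − 0)/13 = 0
Digits: (0, 0, 0, 6, 0, 0, 0).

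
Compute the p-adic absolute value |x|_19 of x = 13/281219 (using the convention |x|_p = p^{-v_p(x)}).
|13/281219|_19 = 6859

Step 1 — compute v_19(x) by factoring powers of 19 out of the numerator and denominator: v_19(13/281219) = -3. Step 2 — apply |x|_p = p^{-v_p(x)} = 19^{3} = 6859.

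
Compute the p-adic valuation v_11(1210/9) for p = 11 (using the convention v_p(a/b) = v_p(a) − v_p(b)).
v_11(1210/9) = 2

Factor powers of 11 from the numerator and denominator of the reduced fraction: 1210 = 11^2 · 10 and 9 = 11^0 · 9. Apply v_p(a/b) = v_p(a) − v_p(b): v_11(1210/9) = 2 − 0 = 2.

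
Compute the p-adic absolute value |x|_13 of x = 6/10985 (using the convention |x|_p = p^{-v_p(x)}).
|6/10985|_13 = 2197

Step 1 — compute v_13(x) by factoring powers of 13 out of the numerator and denominator: v_13(6/10985) = -3. Step 2 — apply |x|_p = p^{-v_p(x)} = 13^{3} = 2197.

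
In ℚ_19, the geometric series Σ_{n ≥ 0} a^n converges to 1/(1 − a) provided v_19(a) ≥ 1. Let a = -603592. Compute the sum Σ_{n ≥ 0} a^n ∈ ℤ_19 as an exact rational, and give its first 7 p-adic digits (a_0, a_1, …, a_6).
Σ a^n = 1/(1 − a) = 1/603593;  first 7 digits = (1, 0, 0, 7, 14, 18, 10)

v_19(a) = 3 ≥ 1, so the series converges in ℤ_19 to 1/(1 − a) = 1/(1 − (-603592)) = 1/603593. Expand this rational in ℤ_19: compute digits iteratively via d_i = x_i mod 19, x_{i+1} = (x_i − d_i)/19. The first 7 digits are (1, 0, 0, 7, 14, 18, 10).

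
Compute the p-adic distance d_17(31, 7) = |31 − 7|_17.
d_17(31, 7) = 1

Step 1 — x − y = 31 − 7 = 24. Step 2 — v_17(24) = 0 (factor: 24 = (17^0 · 24); the sign does not affect v_p). Step 3 — |x − y|_17 = 17^{0} = 1.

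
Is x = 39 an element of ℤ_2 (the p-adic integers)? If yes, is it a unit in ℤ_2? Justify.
x ∈ ℤ_2^× (unit); v_2(x) = 0

ℤ_2 = {x ∈ ℚ_2 : v_2(x) ≥ 0} and ℤ_2^× = {x ∈ ℤ_2 : v_2(x) = 0}. Here v_2(39) = v_2(num) − v_2(den) = 0; compare against these criteria.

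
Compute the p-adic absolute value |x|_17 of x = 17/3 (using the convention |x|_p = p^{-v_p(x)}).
|17/3|_17 = 1/17

Step 1 — compute v_17(x) by factoring powers of 17 out of the numerator and denominator: v_17(17/3) = 1. Step 2 — apply |x|_p = p^{-v_p(x)} = 17^{-1} = 1/17.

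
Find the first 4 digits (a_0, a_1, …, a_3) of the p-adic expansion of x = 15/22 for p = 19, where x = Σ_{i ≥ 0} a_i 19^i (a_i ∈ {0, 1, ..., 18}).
(a_0, …, a_3) = (5, 11, 2, 18)

v_19(15/22) = 0 (numerator and denominator both coprime to 19), so x ∈ ℤ_19^×. Compute digits iteratively via a_i = x_i mod 19, x_{i+1} = (x_i − a_i)/19, with x_0 = x:
  x_0 = 15/22;  a_0 = 5;  x_1 = (x_0 − 5)/19 = -5/22
  x_1 = -5/22;  a_1 = 11;  x_2 = (x_1 − 11)/19 = -13/22
  x_2 = -13/22;  a_2 = 2;  x_3 = (x_2 − 2)/19 = -3/22
  x_3 = -3/22;  a_3 = 18;  x_4 = (x_3 − 18)/19 = -21/22
Digits: (5, 11, 2, 18).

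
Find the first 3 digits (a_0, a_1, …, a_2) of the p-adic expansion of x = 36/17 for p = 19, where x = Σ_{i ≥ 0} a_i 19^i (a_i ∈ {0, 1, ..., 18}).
(a_0, …, a_2) = (1, 9, 4)

v_19(36/17) = 0 (numerator and denominator both coprime to 19), so x ∈ ℤ_19^×. Compute digits iteratively via a_i = x_i mod 19, x_{i+1} = (x_i − a_i)/19, with x_0 = x:
  x_0 = 36/17;  a_0 = 1;  x_1 = (x_0 − 1)/19 = 1/17
  x_1 = 1/17;  a_1 = 9;  x_2 = (x_1 − 9)/19 = -8/17
  x_2 = -8/17;  a_2 = 4;  x_3 = (x_2 − 4)/19 = -4/17
Digits: (1, 9, 4).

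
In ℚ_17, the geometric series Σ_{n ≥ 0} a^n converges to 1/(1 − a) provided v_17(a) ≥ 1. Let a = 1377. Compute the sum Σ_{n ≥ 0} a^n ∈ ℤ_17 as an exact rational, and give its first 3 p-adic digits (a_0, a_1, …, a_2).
Σ a^n = 1/(1 − a) = -1/1376;  first 3 digits = (1, 13, 3)

v_17(a) = 1 ≥ 1, so the series converges in ℤ_17 to 1/(1 − a) = 1/(1 − 1377) = -1/1376. Expand this rational in ℤ_17: compute digits iteratively via d_i = x_i mod 17, x_{i+1} = (x_i − d_i)/17. The first 3 digits are (1, 13, 3).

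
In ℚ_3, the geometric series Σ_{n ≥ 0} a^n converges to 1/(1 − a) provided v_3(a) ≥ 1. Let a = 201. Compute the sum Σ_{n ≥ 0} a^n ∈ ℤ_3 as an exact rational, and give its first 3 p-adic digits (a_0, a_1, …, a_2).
Σ a^n = 1/(1 − a) = -1/200;  first 3 digits = (1, 1, 2)

v_3(a) = 1 ≥ 1, so the series converges in ℤ_3 to 1/(1 − a) = 1/(1 − 201) = -1/200. Expand this rational in ℤ_3: compute digits iteratively via d_i = x_i mod 3, x_{i+1} = (x_i − d_i)/3. The first 3 digits are (1, 1, 2).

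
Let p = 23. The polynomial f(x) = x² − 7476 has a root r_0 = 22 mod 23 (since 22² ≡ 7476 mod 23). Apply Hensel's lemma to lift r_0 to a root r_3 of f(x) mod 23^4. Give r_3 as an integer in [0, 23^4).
r_3 = 16628 (mod 279841)

Hensel's recurrence: r_{i+1} = r_i − f(r_i)·(f′(r_i))^{-1} mod 23^{i+2}, with f′(x) = 2x. Iterate:
  r_0 = 22 (mod 23)
  r_1 = 229 (mod 529)
  r_2 = 4461 (mod 12167)
  r_3 = 16628 (mod 279841)
Final: r_3 = 16628, and one checks f(r_3) ≡ 0 mod 23^4.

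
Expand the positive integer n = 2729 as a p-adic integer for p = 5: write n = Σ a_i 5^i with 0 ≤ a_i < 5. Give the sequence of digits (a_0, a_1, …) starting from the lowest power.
(a_0, a_1, …) = (4, 0, 4, 1, 4)

Repeated division by 5 gives the digits low-to-high: 2729 = 4 + 4·5^2 + 1·5^3 + 4·5^4. Digit sequence: (4, 0, 4, 1, 4).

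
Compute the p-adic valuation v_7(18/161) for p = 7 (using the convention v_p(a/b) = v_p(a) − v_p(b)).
v_7(18/161) = -1

Factor powers of 7 from the numerator and denominator of the reduced fraction: 18 = 7^0 · 18 and 161 = 7^1 · 23. Apply v_p(a/b) = v_p(a) − v_p(b): v_7(18/161) = 0 − 1 = -1.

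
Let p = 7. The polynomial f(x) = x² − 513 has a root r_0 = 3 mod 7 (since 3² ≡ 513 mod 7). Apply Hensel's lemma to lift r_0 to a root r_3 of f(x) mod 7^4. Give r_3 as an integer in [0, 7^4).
r_3 = 626 (mod 2401)

Hensel's recurrence: r_{i+1} = r_i − f(r_i)·(f′(r_i))^{-1} mod 7^{i+2}, with f′(x) = 2x. Iterate:
  r_0 = 3 (mod 7)
  r_1 = 38 (mod 49)
  r_2 = 283 (mod 343)
  r_3 = 626 (mod 2401)
Final: r_3 = 626, and one checks f(r_3) ≡ 0 mod 7^4.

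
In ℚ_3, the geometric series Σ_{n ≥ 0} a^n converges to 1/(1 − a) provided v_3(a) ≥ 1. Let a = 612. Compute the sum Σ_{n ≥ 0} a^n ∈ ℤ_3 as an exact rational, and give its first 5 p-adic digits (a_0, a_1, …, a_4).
Σ a^n = 1/(1 − a) = -1/611;  first 5 digits = (1, 0, 2, 1, 2)

v_3(a) = 2 ≥ 1, so the series converges in ℤ_3 to 1/(1 − a) = 1/(1 − 612) = -1/611. Expand this rational in ℤ_3: compute digits iteratively via d_i = x_i mod 3, x_{i+1} = (x_i − d_i)/3. The first 5 digits are (1, 0, 2, 1, 2).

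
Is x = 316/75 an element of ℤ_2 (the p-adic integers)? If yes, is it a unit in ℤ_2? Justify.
x ∈ ℤ_2 but not a unit; v_2(x) = 2 > 0

ℤ_2 = {x ∈ ℚ_2 : v_2(x) ≥ 0} and ℤ_2^× = {x ∈ ℤ_2 : v_2(x) = 0}. Here v_2(316/75) = v_2(num) − v_2(den) = 2; compare against these criteria.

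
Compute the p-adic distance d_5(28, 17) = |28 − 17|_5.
d_5(28, 17) = 1

Step 1 — x − y = 28 − 17 = 11. Step 2 — v_5(11) = 0 (factor: 11 = (5^0 · 11); the sign does not affect v_p). Step 3 — |x − y|_5 = 5^{0} = 1.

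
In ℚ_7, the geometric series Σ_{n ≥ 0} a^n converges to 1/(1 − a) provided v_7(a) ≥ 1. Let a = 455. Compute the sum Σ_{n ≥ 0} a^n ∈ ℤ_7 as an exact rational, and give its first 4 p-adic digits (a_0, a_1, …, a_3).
Σ a^n = 1/(1 − a) = -1/454;  first 4 digits = (1, 2, 6, 3)

v_7(a) = 1 ≥ 1, so the series converges in ℤ_7 to 1/(1 − a) = 1/(1 − 455) = -1/454. Expand this rational in ℤ_7: compute digits iteratively via d_i = x_i mod 7, x_{i+1} = (x_i − d_i)/7. The first 4 digits are (1, 2, 6, 3).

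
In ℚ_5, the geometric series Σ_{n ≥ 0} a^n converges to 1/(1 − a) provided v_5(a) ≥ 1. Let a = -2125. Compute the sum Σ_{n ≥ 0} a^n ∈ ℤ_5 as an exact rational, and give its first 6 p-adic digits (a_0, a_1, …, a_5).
Σ a^n = 1/(1 − a) = 1/2126;  first 6 digits = (1, 0, 0, 3, 1, 4)

v_5(a) = 3 ≥ 1, so the series converges in ℤ_5 to 1/(1 − a) = 1/(1 − (-2125)) = 1/2126. Expand this rational in ℤ_5: compute digits iteratively via d_i = x_i mod 5, x_{i+1} = (x_i − d_i)/5. The first 6 digits are (1, 0, 0, 3, 1, 4).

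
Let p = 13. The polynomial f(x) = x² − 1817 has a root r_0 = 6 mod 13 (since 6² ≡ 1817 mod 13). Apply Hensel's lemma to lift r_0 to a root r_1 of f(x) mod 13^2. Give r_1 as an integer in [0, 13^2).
r_1 = 84 (mod 169)

Hensel's recurrence: r_{i+1} = r_i − f(r_i)·(f′(r_i))^{-1} mod 13^{i+2}, with f′(x) = 2x. Iterate:
  r_0 = 6 (mod 13)
  r_1 = 84 (mod 169)
Final: r_1 = 84, and one checks f(r_1) ≡ 0 mod 13^2.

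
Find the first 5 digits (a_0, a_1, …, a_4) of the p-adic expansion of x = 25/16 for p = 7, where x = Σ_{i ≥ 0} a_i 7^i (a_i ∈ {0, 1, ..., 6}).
(a_0, …, a_4) = (2, 3, 0, 3, 0)

v_7(25/16) = 0 (numerator and denominator both coprime to 7), so x ∈ ℤ_7^×. Compute digits iteratively via a_i = x_i mod 7, x_{i+1} = (x_i − a_i)/7, with x_0 = x:
  x_0 = 25/16;  a_0 = 2;  x_1 = (x_0 − 2)/7 = -1/16
  x_1 = -1/16;  a_1 = 3;  x_2 = (x_1 − 3)/7 = -7/16
  x_2 = -7/16;  a_2 = 0;  x_3 = (x_2 − 0)/7 = -1/16
  x_3 = -1/16;  a_3 = 3;  x_4 = (x_3 − 3)/7 = -7/16
  x_4 = -7/16;  a_4 = 0;  x_5 = (x_4 − 0)/7 = -1/16
Digits: (2, 3, 0, 3, 0).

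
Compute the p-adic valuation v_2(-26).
v_2(-26) = 1

v_2(n) is the largest exponent k such that 2^k divides n. Factor out: -26 = -2^1 · 13. (Sign doesn't affect v_p.) So v_2(-26) = 1.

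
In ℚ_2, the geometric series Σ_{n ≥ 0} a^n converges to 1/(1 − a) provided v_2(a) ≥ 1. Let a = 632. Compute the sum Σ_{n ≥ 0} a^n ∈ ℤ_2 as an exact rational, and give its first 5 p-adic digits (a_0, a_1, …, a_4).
Σ a^n = 1/(1 − a) = -1/631;  first 5 digits = (1, 0, 0, 1, 1)

v_2(a) = 3 ≥ 1, so the series converges in ℤ_2 to 1/(1 − a) = 1/(1 − 632) = -1/631. Expand this rational in ℤ_2: compute digits iteratively via d_i = x_i mod 2, x_{i+1} = (x_i − d_i)/2. The first 5 digits are (1, 0, 0, 1, 1).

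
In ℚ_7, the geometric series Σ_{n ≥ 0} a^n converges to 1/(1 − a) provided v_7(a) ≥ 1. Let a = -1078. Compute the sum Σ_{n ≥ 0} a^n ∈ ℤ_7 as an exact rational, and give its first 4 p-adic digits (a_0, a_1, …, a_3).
Σ a^n = 1/(1 − a) = 1/1079;  first 4 digits = (1, 0, 6, 3)

v_7(a) = 2 ≥ 1, so the series converges in ℤ_7 to 1/(1 − a) = 1/(1 − (-1078)) = 1/1079. Expand this rational in ℤ_7: compute digits iteratively via d_i = x_i mod 7, x_{i+1} = (x_i − d_i)/7. The first 4 digits are (1, 0, 6, 3).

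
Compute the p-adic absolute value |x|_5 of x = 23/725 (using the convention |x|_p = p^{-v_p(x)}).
|23/725|_5 = 25

Step 1 — compute v_5(x) by factoring powers of 5 out of the numerator and denominator: v_5(23/725) = -2. Step 2 — apply |x|_p = p^{-v_p(x)} = 5^{2} = 25.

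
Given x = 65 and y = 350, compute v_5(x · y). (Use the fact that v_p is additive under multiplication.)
v_5(22750) = 3

v_p(x) = 1 (factor: 65 = 5^1 · 13); v_p(y) = 2 (factor: 350 = 5^2 · 14). Additivity: v_p(xy) = v_p(x) + v_p(y) = 1 + 2 = 3. (Direct check: xy = 22750 = 5^3 · (182).)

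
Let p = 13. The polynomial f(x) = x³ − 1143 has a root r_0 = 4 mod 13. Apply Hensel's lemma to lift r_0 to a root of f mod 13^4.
r_3 = 27915 (mod 28561)

Hensel: r_{i+1} = r_i − f(r_i)/f′(r_i) mod 13^{i+2}, where f′(x) = 3x². Iterate:
  r_0 = 4 (mod 13)
  r_1 = 30 (mod 169)
  r_2 = 1551 (mod 2197)
  r_3 = 27915 (mod 28561)
Final: r = 27915 with f(r) ≡ 0 mod 13^4.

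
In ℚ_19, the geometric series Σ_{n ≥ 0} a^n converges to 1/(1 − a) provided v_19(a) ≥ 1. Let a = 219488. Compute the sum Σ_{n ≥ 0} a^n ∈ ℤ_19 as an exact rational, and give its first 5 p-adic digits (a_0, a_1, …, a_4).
Σ a^n = 1/(1 − a) = -1/219487;  first 5 digits = (1, 0, 0, 13, 1)

v_19(a) = 3 ≥ 1, so the series converges in ℤ_19 to 1/(1 − a) = 1/(1 − 219488) = -1/219487. Expand this rational in ℤ_19: compute digits iteratively via d_i = x_i mod 19, x_{i+1} = (x_i − d_i)/19. The first 5 digits are (1, 0, 0, 13, 1).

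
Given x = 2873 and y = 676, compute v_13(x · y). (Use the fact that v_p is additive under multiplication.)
v_13(1942148) = 4

v_p(x) = 2 (factor: 2873 = 13^2 · 17); v_p(y) = 2 (factor: 676 = 13^2 · 4). Additivity: v_p(xy) = v_p(x) + v_p(y) = 2 + 2 = 4. (Direct check: xy = 1942148 = 13^4 · (68).)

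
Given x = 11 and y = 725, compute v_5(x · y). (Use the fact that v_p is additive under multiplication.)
v_5(7975) = 2

v_p(x) = 0 (factor: 11 = 5^0 · 11); v_p(y) = 2 (factor: 725 = 5^2 · 29). Additivity: v_p(xy) = v_p(x) + v_p(y) = 0 + 2 = 2. (Direct check: xy = 7975 = 5^2 · (319).)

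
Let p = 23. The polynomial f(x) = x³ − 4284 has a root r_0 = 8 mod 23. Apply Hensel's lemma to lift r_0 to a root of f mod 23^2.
r_1 = 215 (mod 529)

Hensel: r_{i+1} = r_i − f(r_i)/f′(r_i) mod 23^{i+2}, where f′(x) = 3x². Iterate:
  r_0 = 8 (mod 23)
  r_1 = 215 (mod 529)
Final: r = 215 with f(r) ≡ 0 mod 23^2.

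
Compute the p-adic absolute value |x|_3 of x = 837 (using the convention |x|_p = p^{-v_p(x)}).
|837|_3 = 1/27

Step 1 — compute v_3(x) by factoring powers of 3 out of the numerator and denominator: v_3(837) = 3. Step 2 — apply |x|_p = p^{-v_p(x)} = 3^{-3} = 1/27.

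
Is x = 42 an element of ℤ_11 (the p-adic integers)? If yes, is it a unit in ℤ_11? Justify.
x ∈ ℤ_11^× (unit); v_11(x) = 0

ℤ_11 = {x ∈ ℚ_11 : v_11(x) ≥ 0} and ℤ_11^× = {x ∈ ℤ_11 : v_11(x) = 0}. Here v_11(42) = v_11(num) − v_11(den) = 0; compare against these criteria.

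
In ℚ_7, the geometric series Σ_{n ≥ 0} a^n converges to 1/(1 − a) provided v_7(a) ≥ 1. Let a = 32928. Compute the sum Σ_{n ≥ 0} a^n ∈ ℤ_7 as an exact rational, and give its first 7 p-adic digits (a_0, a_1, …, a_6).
Σ a^n = 1/(1 − a) = -1/32927;  first 7 digits = (1, 0, 0, 5, 6, 1, 4)

v_7(a) = 3 ≥ 1, so the series converges in ℤ_7 to 1/(1 − a) = 1/(1 − 32928) = -1/32927. Expand this rational in ℤ_7: compute digits iteratively via d_i = x_i mod 7, x_{i+1} = (x_i − d_i)/7. The first 7 digits are (1, 0, 0, 5, 6, 1, 4).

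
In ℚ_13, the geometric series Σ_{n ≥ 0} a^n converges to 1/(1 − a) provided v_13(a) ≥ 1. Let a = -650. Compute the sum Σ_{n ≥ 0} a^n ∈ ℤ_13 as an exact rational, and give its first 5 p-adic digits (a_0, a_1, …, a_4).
Σ a^n = 1/(1 − a) = 1/651;  first 5 digits = (1, 2, 0, 5, 9)

v_13(a) = 1 ≥ 1, so the series converges in ℤ_13 to 1/(1 − a) = 1/(1 − (-650)) = 1/651. Expand this rational in ℤ_13: compute digits iteratively via d_i = x_i mod 13, x_{i+1} = (x_i − d_i)/13. The first 5 digits are (1, 2, 0, 5, 9).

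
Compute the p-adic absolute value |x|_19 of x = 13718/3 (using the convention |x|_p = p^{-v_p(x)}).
|13718/3|_19 = 1/6859

Step 1 — compute v_19(x) by factoring powers of 19 out of the numerator and denominator: v_19(13718/3) = 3. Step 2 — apply |x|_p = p^{-v_p(x)} = 19^{-3} = 1/6859.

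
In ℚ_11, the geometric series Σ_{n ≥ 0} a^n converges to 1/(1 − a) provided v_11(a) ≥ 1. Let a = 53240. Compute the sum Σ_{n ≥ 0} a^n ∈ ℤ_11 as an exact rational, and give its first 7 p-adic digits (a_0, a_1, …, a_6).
Σ a^n = 1/(1 − a) = -1/53239;  first 7 digits = (1, 0, 0, 7, 3, 0, 5)

v_11(a) = 3 ≥ 1, so the series converges in ℤ_11 to 1/(1 − a) = 1/(1 − 53240) = -1/53239. Expand this rational in ℤ_11: compute digits iteratively via d_i = x_i mod 11, x_{i+1} = (x_i − d_i)/11. The first 7 digits are (1, 0, 0, 7, 3, 0, 5).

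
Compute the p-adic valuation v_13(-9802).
v_13(-9802) = 2

v_13(n) is the largest exponent k such that 13^k divides n. Factor out: -9802 = -13^2 · 58. (Sign doesn't affect v_p.) So v_13(-9802) = 2.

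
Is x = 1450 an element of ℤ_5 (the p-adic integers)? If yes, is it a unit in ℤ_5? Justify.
x ∈ ℤ_5 but not a unit; v_5(x) = 2 > 0

ℤ_5 = {x ∈ ℚ_5 : v_5(x) ≥ 0} and ℤ_5^× = {x ∈ ℤ_5 : v_5(x) = 0}. Here v_5(1450) = v_5(num) − v_5(den) = 2; compare against these criteria.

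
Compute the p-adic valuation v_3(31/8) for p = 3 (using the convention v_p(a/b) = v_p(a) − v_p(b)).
v_3(31/8) = 0

Factor powers of 3 from the numerator and denominator of the reduced fraction: 31 = 3^0 · 31 and 8 = 3^0 · 8. Apply v_p(a/b) = v_p(a) − v_p(b): v_3(31/8) = 0 − 0 = 0.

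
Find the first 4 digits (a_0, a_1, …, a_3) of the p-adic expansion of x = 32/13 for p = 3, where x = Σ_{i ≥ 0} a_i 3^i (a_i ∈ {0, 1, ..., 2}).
(a_0, …, a_3) = (2, 2, 1, 2)

v_3(32/13) = 0 (numerator and denominator both coprime to 3), so x ∈ ℤ_3^×. Compute digits iteratively via a_i = x_i mod 3, x_{i+1} = (x_i − a_i)/3, with x_0 = x:
  x_0 = 32/13;  a_0 = 2;  x_1 = (x_0 − 2)/3 = 2/13
  x_1 = 2/13;  a_1 = 2;  x_2 = (x_1 − 2)/3 = -8/13
  x_2 = -8/13;  a_2 = 1;  x_3 = (x_2 − 1)/3 = -7/13
  x_3 = -7/13;  a_3 = 2;  x_4 = (x_3 − 2)/3 = -11/13
Digits: (2, 2, 1, 2).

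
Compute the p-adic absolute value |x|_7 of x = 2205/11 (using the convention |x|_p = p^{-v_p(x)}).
|2205/11|_7 = 1/49

Step 1 — compute v_7(x) by factoring powers of 7 out of the numerator and denominator: v_7(2205/11) = 2. Step 2 — apply |x|_p = p^{-v_p(x)} = 7^{-2} = 1/49.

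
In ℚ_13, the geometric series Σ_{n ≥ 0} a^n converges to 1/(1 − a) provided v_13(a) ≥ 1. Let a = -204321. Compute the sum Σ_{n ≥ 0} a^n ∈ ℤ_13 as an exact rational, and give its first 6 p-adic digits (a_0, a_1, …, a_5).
Σ a^n = 1/(1 − a) = 1/204322;  first 6 digits = (1, 0, 0, 11, 5, 12)

v_13(a) = 3 ≥ 1, so the series converges in ℤ_13 to 1/(1 − a) = 1/(1 − (-204321)) = 1/204322. Expand this rational in ℤ_13: compute digits iteratively via d_i = x_i mod 13, x_{i+1} = (x_i − d_i)/13. The first 6 digits are (1, 0, 0, 11, 5, 12).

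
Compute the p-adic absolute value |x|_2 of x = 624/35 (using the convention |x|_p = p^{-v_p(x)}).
|624/35|_2 = 1/16

Step 1 — compute v_2(x) by factoring powers of 2 out of the numerator and denominator: v_2(624/35) = 4. Step 2 — apply |x|_p = p^{-v_p(x)} = 2^{-4} = 1/16.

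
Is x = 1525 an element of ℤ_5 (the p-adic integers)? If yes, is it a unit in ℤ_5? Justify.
x ∈ ℤ_5 but not a unit; v_5(x) = 2 > 0

ℤ_5 = {x ∈ ℚ_5 : v_5(x) ≥ 0} and ℤ_5^× = {x ∈ ℤ_5 : v_5(x) = 0}. Here v_5(1525) = v_5(num) − v_5(den) = 2; compare against these criteria.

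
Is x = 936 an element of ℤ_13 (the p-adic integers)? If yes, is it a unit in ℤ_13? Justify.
x ∈ ℤ_13 but not a unit; v_13(x) = 1 > 0

ℤ_13 = {x ∈ ℚ_13 : v_13(x) ≥ 0} and ℤ_13^× = {x ∈ ℤ_13 : v_13(x) = 0}. Here v_13(936) = v_13(num) − v_13(den) = 1; compare against these criteria.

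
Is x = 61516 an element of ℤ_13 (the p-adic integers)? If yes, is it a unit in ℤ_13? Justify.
x ∈ ℤ_13 but not a unit; v_13(x) = 3 > 0

ℤ_13 = {x ∈ ℚ_13 : v_13(x) ≥ 0} and ℤ_13^× = {x ∈ ℤ_13 : v_13(x) = 0}. Here v_13(61516) = v_13(num) − v_13(den) = 3; compare against these criteria.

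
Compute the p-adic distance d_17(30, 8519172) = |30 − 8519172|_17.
d_17(30, 8519172) = 1/1419857

Step 1 — x − y = 30 − 8519172 = -8519142. Step 2 — v_17(-8519142) = 5 (factor: -8519142 = −(17^5 · 6); the sign does not affect v_p). Step 3 — |x − y|_17 = 17^{-5} = 1/1419857.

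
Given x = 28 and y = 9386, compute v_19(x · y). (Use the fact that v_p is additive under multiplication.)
v_19(262808) = 2

v_p(x) = 0 (factor: 28 = 19^0 · 28); v_p(y) = 2 (factor: 9386 = 19^2 · 26). Additivity: v_p(xy) = v_p(x) + v_p(y) = 0 + 2 = 2. (Direct check: xy = 262808 = 19^2 · (728).)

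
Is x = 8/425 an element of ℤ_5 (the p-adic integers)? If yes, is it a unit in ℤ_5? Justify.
x ∉ ℤ_5 (v_5(x) = -2 < 0)

ℤ_5 = {x ∈ ℚ_5 : v_5(x) ≥ 0} and ℤ_5^× = {x ∈ ℤ_5 : v_5(x) = 0}. Here v_5(8/425) = v_5(num) − v_5(den) = -2; compare against these criteria.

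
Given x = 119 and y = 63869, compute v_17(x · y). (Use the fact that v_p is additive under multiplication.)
v_17(7600411) = 4

v_p(x) = 1 (factor: 119 = 17^1 · 7); v_p(y) = 3 (factor: 63869 = 17^3 · 13). Additivity: v_p(xy) = v_p(x) + v_p(y) = 1 + 3 = 4. (Direct check: xy = 7600411 = 17^4 · (91).)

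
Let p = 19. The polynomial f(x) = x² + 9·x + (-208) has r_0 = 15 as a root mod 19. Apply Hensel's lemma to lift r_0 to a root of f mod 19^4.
r_3 = 64843 (mod 130321)

Hensel: r_{i+1} = r_i − f(r_i)·(f′(r_i))^{-1} mod 19^{i+2}, f′(x) = 2x + 9. Iterate:
  r_0 = 15 (mod 19)
  r_1 = 224 (mod 361)
  r_2 = 3112 (mod 6859)
  r_3 = 64843 (mod 130321)
Final: r = 64843 satisfies f(r) ≡ 0 mod 19^4.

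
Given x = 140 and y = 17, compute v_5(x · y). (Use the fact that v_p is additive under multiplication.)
v_5(2380) = 1

v_p(x) = 1 (factor: 140 = 5^1 · 28); v_p(y) = 0 (factor: 17 = 5^0 · 17). Additivity: v_p(xy) = v_p(x) + v_p(y) = 1 + 0 = 1. (Direct check: xy = 2380 = 5^1 · (476).)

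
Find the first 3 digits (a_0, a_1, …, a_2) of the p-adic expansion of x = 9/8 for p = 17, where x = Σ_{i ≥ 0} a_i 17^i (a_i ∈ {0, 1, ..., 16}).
(a_0, …, a_2) = (16, 14, 14)

v_17(9/8) = 0 (numerator and denominator both coprime to 17), so x ∈ ℤ_17^×. Compute digits iteratively via a_i = x_i mod 17, x_{i+1} = (x_i − a_i)/17, with x_0 = x:
  x_0 = 9/8;  a_0 = 16;  x_1 = (x_0 − 16)/17 = -7/8
  x_1 = -7/8;  a_1 = 14;  x_2 = (x_1 − 14)/17 = -7/8
  x_2 = -7/8;  a_2 = 14;  x_3 = (x_2 − 14)/17 = -7/8
Digits: (16, 14, 14).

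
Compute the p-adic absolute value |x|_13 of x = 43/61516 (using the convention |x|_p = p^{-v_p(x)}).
|43/61516|_13 = 2197

Step 1 — compute v_13(x) by factoring powers of 13 out of the numerator and denominator: v_13(43/61516) = -3. Step 2 — apply |x|_p = p^{-v_p(x)} = 13^{3} = 2197.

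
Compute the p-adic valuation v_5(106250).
v_5(106250) = 5

v_5(n) is the largest exponent k such that 5^k divides n. Factor out: 106250 = 5^5 · 34. (Sign doesn't affect v_p.) So v_5(106250) = 5.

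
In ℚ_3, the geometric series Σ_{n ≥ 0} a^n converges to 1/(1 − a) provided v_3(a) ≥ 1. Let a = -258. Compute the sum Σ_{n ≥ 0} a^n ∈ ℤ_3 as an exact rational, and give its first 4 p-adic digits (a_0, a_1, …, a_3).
Σ a^n = 1/(1 − a) = 1/259;  first 4 digits = (1, 1, 2, 2)

v_3(a) = 1 ≥ 1, so the series converges in ℤ_3 to 1/(1 − a) = 1/(1 − (-258)) = 1/259. Expand this rational in ℤ_3: compute digits iteratively via d_i = x_i mod 3, x_{i+1} = (x_i − d_i)/3. The first 4 digits are (1, 1, 2, 2).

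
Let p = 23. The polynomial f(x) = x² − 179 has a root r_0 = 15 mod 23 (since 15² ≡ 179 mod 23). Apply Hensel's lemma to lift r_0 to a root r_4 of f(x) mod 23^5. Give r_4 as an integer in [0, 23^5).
r_4 = 4299267 (mod 6436343)

Hensel's recurrence: r_{i+1} = r_i − f(r_i)·(f′(r_i))^{-1} mod 23^{i+2}, with f′(x) = 2x. Iterate:
  r_0 = 15 (mod 23)
  r_1 = 84 (mod 529)
  r_2 = 4316 (mod 12167)
  r_3 = 101652 (mod 279841)
  r_4 = 4299267 (mod 6436343)
Final: r_4 = 4299267, and one checks f(r_4) ≡ 0 mod 23^5.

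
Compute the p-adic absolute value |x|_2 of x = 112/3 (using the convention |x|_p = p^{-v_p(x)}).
|112/3|_2 = 1/16

Step 1 — compute v_2(x) by factoring powers of 2 out of the numerator and denominator: v_2(112/3) = 4. Step 2 — apply |x|_p = p^{-v_p(x)} = 2^{-4} = 1/16.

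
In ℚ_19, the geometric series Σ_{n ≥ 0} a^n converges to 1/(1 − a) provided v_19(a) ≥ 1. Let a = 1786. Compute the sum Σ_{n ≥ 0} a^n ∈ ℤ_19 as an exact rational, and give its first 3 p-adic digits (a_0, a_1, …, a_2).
Σ a^n = 1/(1 − a) = -1/1785;  first 3 digits = (1, 18, 5)

v_19(a) = 1 ≥ 1, so the series converges in ℤ_19 to 1/(1 − a) = 1/(1 − 1786) = -1/1785. Expand this rational in ℤ_19: compute digits iteratively via d_i = x_i mod 19, x_{i+1} = (x_i − d_i)/19. The first 3 digits are (1, 18, 5).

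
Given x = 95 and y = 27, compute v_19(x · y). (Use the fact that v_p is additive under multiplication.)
v_19(2565) = 1

v_p(x) = 1 (factor: 95 = 19^1 · 5); v_p(y) = 0 (factor: 27 = 19^0 · 27). Additivity: v_p(xy) = v_p(x) + v_p(y) = 1 + 0 = 1. (Direct check: xy = 2565 = 19^1 · (135).)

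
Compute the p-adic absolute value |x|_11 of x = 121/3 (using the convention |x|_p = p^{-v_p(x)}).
|121/3|_11 = 1/121

Step 1 — compute v_11(x) by factoring powers of 11 out of the numerator and denominator: v_11(121/3) = 2. Step 2 — apply |x|_p = p^{-v_p(x)} = 11^{-2} = 1/121.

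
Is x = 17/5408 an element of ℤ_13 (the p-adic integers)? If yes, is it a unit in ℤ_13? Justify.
x ∉ ℤ_13 (v_13(x) = -2 < 0)

ℤ_13 = {x ∈ ℚ_13 : v_13(x) ≥ 0} and ℤ_13^× = {x ∈ ℤ_13 : v_13(x) = 0}. Here v_13(17/5408) = v_13(num) − v_13(den) = -2; compare against these criteria.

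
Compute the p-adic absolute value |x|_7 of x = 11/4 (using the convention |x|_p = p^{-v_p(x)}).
|11/4|_7 = 1

Step 1 — compute v_7(x) by factoring powers of 7 out of the numerator and denominator: v_7(11/4) = 0. Step 2 — apply |x|_p = p^{-v_p(x)} = 7^{0} = 1.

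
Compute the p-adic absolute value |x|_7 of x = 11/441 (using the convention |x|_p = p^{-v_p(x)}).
|11/441|_7 = 49

Step 1 — compute v_7(x) by factoring powers of 7 out of the numerator and denominator: v_7(11/441) = -2. Step 2 — apply |x|_p = p^{-v_p(x)} = 7^{2} = 49.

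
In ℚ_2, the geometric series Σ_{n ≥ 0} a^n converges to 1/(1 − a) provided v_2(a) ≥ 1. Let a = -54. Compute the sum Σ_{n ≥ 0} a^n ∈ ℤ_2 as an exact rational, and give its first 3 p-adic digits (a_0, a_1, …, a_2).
Σ a^n = 1/(1 − a) = 1/55;  first 3 digits = (1, 1, 1)

v_2(a) = 1 ≥ 1, so the series converges in ℤ_2 to 1/(1 − a) = 1/(1 − (-54)) = 1/55. Expand this rational in ℤ_2: compute digits iteratively via d_i = x_i mod 2, x_{i+1} = (x_i − d_i)/2. The first 3 digits are (1, 1, 1).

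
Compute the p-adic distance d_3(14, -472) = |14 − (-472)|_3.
d_3(14, -472) = 1/243

Step 1 — x − y = 14 − (-472) = 486. Step 2 — v_3(486) = 5 (factor: 486 = (3^5 · 2); the sign does not affect v_p). Step 3 — |x − y|_3 = 3^{-5} = 1/243.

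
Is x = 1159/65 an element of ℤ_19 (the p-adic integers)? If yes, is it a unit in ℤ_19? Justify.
x ∈ ℤ_19 but not a unit; v_19(x) = 1 > 0

ℤ_19 = {x ∈ ℚ_19 : v_19(x) ≥ 0} and ℤ_19^× = {x ∈ ℤ_19 : v_19(x) = 0}. Here v_19(1159/65) = v_19(num) − v_19(den) = 1; compare against these criteria.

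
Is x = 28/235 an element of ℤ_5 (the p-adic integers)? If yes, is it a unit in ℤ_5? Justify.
x ∉ ℤ_5 (v_5(x) = -1 < 0)

ℤ_5 = {x ∈ ℚ_5 : v_5(x) ≥ 0} and ℤ_5^× = {x ∈ ℤ_5 : v_5(x) = 0}. Here v_5(28/235) = v_5(num) − v_5(den) = -1; compare against these criteria.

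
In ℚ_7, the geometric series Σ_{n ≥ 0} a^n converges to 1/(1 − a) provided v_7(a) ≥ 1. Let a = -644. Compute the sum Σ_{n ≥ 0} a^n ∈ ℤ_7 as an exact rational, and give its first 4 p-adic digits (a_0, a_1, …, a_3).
Σ a^n = 1/(1 − a) = 1/645;  first 4 digits = (1, 6, 1, 2)

v_7(a) = 1 ≥ 1, so the series converges in ℤ_7 to 1/(1 − a) = 1/(1 − (-644)) = 1/645. Expand this rational in ℤ_7: compute digits iteratively via d_i = x_i mod 7, x_{i+1} = (x_i − d_i)/7. The first 4 digits are (1, 6, 1, 2).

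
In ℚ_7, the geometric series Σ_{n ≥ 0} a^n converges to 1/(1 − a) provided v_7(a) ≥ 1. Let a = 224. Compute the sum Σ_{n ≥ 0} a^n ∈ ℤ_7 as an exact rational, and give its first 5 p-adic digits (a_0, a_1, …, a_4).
Σ a^n = 1/(1 − a) = -1/223;  first 5 digits = (1, 4, 6, 0, 2)

v_7(a) = 1 ≥ 1, so the series converges in ℤ_7 to 1/(1 − a) = 1/(1 − 224) = -1/223. Expand this rational in ℤ_7: compute digits iteratively via d_i = x_i mod 7, x_{i+1} = (x_i − d_i)/7. The first 5 digits are (1, 4, 6, 0, 2).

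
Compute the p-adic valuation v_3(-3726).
v_3(-3726) = 4

v_3(n) is the largest exponent k such that 3^k divides n. Factor out: -3726 = -3^4 · 46. (Sign doesn't affect v_p.) So v_3(-3726) = 4.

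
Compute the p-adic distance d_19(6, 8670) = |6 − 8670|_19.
d_19(6, 8670) = 1/361

Step 1 — x − y = 6 − 8670 = -8664. Step 2 — v_19(-8664) = 2 (factor: -8664 = −(19^2 · 24); the sign does not affect v_p). Step 3 — |x − y|_19 = 19^{-2} = 1/361.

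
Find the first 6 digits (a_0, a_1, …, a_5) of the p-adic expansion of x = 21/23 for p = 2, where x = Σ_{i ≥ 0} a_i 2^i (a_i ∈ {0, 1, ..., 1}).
(a_0, …, a_5) = (1, 1, 0, 0, 1, 1)

v_2(21/23) = 0 (numerator and denominator both coprime to 2), so x ∈ ℤ_2^×. Compute digits iteratively via a_i = x_i mod 2, x_{i+1} = (x_i − a_i)/2, with x_0 = x:
  x_0 = 21/23;  a_0 = 1;  x_1 = (x_0 − 1)/2 = -1/23
  x_1 = -1/23;  a_1 = 1;  x_2 = (x_1 − 1)/2 = -12/23
  x_2 = -12/23;  a_2 = 0;  x_3 = (x_2 − 0)/2 = -6/23
  x_3 = -6/23;  a_3 = 0;  x_4 = (x_3 − 0)/2 = -3/23
  x_4 = -3/23;  a_4 = 1;  x_5 = (x_4 − 1)/2 = -13/23
  x_5 = -13/23;  a_5 = 1;  x_6 = (x_5 − 1)/2 = -18/23
Digits: (1, 1, 0, 0, 1, 1).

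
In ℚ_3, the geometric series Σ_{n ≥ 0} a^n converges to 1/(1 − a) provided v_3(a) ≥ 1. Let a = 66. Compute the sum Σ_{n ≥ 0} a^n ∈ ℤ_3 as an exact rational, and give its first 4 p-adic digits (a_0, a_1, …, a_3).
Σ a^n = 1/(1 − a) = -1/65;  first 4 digits = (1, 1, 2, 2)

v_3(a) = 1 ≥ 1, so the series converges in ℤ_3 to 1/(1 − a) = 1/(1 − 66) = -1/65. Expand this rational in ℤ_3: compute digits iteratively via d_i = x_i mod 3, x_{i+1} = (x_i − d_i)/3. The first 4 digits are (1, 1, 2, 2).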